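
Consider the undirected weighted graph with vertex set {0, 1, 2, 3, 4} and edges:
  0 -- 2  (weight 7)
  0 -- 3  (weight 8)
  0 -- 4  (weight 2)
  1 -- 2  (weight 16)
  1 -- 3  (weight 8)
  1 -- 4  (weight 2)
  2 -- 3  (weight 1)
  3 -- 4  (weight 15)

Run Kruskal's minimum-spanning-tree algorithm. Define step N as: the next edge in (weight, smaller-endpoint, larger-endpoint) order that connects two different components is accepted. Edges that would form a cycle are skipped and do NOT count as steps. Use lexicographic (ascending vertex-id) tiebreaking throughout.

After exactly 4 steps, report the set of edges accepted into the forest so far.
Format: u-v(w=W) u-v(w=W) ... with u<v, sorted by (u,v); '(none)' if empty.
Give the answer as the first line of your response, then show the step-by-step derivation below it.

0-2(w=7) 0-4(w=2) 1-4(w=2) 2-3(w=1)

step 1: add edge 2-3 (w=1); MST = {2-3(w=1)}
step 2: add edge 0-4 (w=2); MST = {0-4(w=2) 2-3(w=1)}
step 3: add edge 1-4 (w=2); MST = {0-4(w=2) 1-4(w=2) 2-3(w=1)}
step 4: add edge 0-2 (w=7); MST = {0-2(w=7) 0-4(w=2) 1-4(w=2) 2-3(w=1)}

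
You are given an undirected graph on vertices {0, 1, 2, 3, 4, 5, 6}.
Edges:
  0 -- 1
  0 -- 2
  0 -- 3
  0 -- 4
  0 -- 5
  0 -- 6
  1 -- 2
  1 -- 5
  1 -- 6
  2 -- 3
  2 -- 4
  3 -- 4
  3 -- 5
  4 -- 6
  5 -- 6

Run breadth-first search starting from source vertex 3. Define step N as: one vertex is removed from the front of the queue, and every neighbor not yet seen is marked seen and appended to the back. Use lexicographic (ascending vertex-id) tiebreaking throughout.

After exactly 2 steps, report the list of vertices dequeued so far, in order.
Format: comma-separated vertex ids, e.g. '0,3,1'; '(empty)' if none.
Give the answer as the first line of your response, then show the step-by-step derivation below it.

3,0

step 1: dequeue 3; queue=[0,2,4,5]; order=3
step 2: dequeue 0; queue=[2,4,5,1,6]; order=3,0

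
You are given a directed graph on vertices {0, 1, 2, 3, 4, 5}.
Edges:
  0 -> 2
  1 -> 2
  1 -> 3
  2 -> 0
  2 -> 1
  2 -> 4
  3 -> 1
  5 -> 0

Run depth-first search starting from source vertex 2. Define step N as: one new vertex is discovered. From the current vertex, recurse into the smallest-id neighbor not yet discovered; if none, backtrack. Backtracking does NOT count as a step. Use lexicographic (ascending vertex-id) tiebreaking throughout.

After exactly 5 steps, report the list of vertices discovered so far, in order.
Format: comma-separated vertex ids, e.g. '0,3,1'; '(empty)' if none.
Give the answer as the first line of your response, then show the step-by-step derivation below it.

2,0,1,3,4

step 1: discover 2; path=2; order=2
step 2: discover 0; path=2>0; order=2,0
step 3: discover 1; path=2>1; order=2,0,1
step 4: discover 3; path=2>1>3; order=2,0,1,3
step 5: discover 4; path=2>4; order=2,0,1,3,4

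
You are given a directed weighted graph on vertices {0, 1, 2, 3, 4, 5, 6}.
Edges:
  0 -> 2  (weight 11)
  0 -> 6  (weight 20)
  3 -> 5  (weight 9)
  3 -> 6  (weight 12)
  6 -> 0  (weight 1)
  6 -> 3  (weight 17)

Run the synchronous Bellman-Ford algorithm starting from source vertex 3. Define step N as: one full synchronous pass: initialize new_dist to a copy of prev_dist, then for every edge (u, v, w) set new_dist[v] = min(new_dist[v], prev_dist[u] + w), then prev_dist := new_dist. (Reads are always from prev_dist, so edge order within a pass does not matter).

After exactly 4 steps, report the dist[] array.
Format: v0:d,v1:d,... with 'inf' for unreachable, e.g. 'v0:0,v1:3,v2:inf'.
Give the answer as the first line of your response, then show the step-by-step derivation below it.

v0:13,v1:inf,v2:24,v3:0,v4:inf,v5:9,v6:12

step 1: dist = v0:inf,v1:inf,v2:inf,v3:0,v4:inf,v5:9,v6:12
step 2: dist = v0:13,v1:inf,v2:inf,v3:0,v4:inf,v5:9,v6:12
step 3: dist = v0:13,v1:inf,v2:24,v3:0,v4:inf,v5:9,v6:12
step 4: dist = v0:13,v1:inf,v2:24,v3:0,v4:inf,v5:9,v6:12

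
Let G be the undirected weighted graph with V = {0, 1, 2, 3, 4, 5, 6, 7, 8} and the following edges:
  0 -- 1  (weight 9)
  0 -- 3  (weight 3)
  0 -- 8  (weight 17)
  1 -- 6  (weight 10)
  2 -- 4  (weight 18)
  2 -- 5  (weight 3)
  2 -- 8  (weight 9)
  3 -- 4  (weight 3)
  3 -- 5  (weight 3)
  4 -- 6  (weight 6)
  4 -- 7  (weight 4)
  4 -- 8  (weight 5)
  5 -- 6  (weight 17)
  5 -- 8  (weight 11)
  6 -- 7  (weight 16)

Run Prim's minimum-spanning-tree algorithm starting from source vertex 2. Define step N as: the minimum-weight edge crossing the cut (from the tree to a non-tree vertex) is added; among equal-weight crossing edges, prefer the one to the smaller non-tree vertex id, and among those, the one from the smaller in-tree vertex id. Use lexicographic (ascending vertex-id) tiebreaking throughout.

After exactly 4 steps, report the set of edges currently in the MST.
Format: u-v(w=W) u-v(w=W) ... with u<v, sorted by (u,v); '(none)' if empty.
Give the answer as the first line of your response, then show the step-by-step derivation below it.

0-3(w=3) 2-5(w=3) 3-4(w=3) 3-5(w=3)

step 1: add edge 2-5 (w=3); MST = {2-5(w=3)}
step 2: add edge 3-5 (w=3); MST = {2-5(w=3) 3-5(w=3)}
step 3: add edge 0-3 (w=3); MST = {0-3(w=3) 2-5(w=3) 3-5(w=3)}
step 4: add edge 3-4 (w=3); MST = {0-3(w=3) 2-5(w=3) 3-4(w=3) 3-5(w=3)}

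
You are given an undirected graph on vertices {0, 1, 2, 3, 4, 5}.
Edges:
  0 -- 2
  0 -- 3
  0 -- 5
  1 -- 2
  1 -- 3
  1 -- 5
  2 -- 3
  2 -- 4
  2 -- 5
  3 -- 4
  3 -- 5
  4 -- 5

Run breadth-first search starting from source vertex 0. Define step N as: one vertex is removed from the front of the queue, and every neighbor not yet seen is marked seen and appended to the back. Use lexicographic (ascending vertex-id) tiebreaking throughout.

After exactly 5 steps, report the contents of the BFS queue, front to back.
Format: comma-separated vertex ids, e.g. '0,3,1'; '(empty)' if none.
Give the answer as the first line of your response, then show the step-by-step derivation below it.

4

step 1: dequeue 0; queue=[2,3,5]; order=0
step 2: dequeue 2; queue=[3,5,1,4]; order=0,2
step 3: dequeue 3; queue=[5,1,4]; order=0,2,3
step 4: dequeue 5; queue=[1,4]; order=0,2,3,5
step 5: dequeue 1; queue=[4]; order=0,2,3,5,1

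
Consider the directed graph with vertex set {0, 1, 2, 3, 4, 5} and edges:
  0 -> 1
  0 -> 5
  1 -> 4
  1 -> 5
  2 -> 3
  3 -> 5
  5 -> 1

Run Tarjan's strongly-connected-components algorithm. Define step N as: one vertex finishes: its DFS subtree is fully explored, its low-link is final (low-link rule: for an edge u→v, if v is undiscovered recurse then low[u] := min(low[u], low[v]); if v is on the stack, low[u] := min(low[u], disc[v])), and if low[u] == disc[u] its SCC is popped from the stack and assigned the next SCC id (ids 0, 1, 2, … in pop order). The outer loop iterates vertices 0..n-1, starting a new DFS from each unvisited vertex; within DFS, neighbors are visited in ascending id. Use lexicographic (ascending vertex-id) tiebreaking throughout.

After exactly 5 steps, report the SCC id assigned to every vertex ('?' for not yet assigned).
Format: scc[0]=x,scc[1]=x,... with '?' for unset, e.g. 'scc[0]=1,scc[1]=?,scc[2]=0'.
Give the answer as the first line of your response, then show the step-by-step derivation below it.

scc[0]=2,scc[1]=1,scc[2]=?,scc[3]=3,scc[4]=0,scc[5]=1

step 1: low=(low[0]=0,low[1]=1,low[2]=?,low[3]=?,low[4]=2,low[5]=?); scc=(scc[0]=?,scc[1]=?,scc[2]=?,scc[3]=?,scc[4]=0,scc[5]=?)
step 2: low=(low[0]=0,low[1]=1,low[2]=?,low[3]=?,low[4]=2,low[5]=1); scc=(scc[0]=?,scc[1]=?,scc[2]=?,scc[3]=?,scc[4]=0,scc[5]=?)
step 3: low=(low[0]=0,low[1]=1,low[2]=?,low[3]=?,low[4]=2,low[5]=1); scc=(scc[0]=?,scc[1]=1,scc[2]=?,scc[3]=?,scc[4]=0,scc[5]=1)
step 4: low=(low[0]=0,low[1]=1,low[2]=?,low[3]=?,low[4]=2,low[5]=1); scc=(scc[0]=2,scc[1]=1,scc[2]=?,scc[3]=?,scc[4]=0,scc[5]=1)
step 5: low=(low[0]=0,low[1]=1,low[2]=4,low[3]=5,low[4]=2,low[5]=1); scc=(scc[0]=2,scc[1]=1,scc[2]=?,scc[3]=3,scc[4]=0,scc[5]=1)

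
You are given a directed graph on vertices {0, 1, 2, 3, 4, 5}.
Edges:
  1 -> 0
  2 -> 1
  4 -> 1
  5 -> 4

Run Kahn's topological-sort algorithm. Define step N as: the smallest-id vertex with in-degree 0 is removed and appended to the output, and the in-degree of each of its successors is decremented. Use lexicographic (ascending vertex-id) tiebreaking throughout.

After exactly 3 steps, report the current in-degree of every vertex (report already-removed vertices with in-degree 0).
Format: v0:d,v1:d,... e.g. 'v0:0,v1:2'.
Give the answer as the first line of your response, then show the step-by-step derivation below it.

v0:1,v1:1,v2:0,v3:0,v4:0,v5:0

step 1: output 2; order=[2]; indeg=(1,1,0,0,1,0)
step 2: output 3; order=[2,3]; indeg=(1,1,0,0,1,0)
step 3: output 5; order=[2,3,5]; indeg=(1,1,0,0,0,0)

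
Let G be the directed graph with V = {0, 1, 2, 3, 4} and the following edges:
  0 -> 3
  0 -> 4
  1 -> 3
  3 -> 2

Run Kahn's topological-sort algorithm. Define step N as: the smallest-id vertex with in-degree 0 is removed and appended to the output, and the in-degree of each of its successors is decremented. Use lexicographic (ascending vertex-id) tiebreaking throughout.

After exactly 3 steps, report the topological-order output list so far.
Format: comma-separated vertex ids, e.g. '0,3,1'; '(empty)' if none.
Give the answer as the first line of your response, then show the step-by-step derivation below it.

0,1,3

step 1: output 0; order=[0]; indeg=(0,0,1,1,0)
step 2: output 1; order=[0,1]; indeg=(0,0,1,0,0)
step 3: output 3; order=[0,1,3]; indeg=(0,0,0,0,0)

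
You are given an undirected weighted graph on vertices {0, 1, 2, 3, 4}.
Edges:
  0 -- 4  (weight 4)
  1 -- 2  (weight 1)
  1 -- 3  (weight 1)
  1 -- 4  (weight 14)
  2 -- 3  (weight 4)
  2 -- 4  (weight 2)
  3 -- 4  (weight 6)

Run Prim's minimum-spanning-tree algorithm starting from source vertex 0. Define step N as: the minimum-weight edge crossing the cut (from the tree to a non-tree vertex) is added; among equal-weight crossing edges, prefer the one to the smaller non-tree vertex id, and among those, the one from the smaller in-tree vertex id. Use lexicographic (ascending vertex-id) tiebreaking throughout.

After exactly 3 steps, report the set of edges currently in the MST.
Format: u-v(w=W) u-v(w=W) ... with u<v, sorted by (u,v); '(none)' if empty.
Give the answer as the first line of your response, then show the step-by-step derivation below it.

0-4(w=4) 1-2(w=1) 2-4(w=2)

step 1: add edge 0-4 (w=4); MST = {0-4(w=4)}
step 2: add edge 2-4 (w=2); MST = {0-4(w=4) 2-4(w=2)}
step 3: add edge 1-2 (w=1); MST = {0-4(w=4) 1-2(w=1) 2-4(w=2)}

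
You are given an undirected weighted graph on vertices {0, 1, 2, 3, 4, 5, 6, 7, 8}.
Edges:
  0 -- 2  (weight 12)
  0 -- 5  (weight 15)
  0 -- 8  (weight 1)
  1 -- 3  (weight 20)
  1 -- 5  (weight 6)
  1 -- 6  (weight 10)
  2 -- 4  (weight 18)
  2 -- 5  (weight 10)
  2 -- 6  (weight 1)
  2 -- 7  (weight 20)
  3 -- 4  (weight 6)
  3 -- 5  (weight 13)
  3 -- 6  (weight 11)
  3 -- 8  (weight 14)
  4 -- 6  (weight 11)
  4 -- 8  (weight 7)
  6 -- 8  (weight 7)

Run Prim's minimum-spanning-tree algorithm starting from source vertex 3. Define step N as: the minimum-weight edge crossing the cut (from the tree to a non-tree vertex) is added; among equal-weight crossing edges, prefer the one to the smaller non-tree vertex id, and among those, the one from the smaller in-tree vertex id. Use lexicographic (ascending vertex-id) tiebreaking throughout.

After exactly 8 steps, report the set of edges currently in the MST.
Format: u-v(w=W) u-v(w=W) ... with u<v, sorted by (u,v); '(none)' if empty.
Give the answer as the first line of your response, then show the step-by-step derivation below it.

0-8(w=1) 1-5(w=6) 1-6(w=10) 2-6(w=1) 2-7(w=20) 3-4(w=6) 4-8(w=7) 6-8(w=7)

step 1: add edge 3-4 (w=6); MST = {3-4(w=6)}
step 2: add edge 4-8 (w=7); MST = {3-4(w=6) 4-8(w=7)}
step 3: add edge 0-8 (w=1); MST = {0-8(w=1) 3-4(w=6) 4-8(w=7)}
step 4: add edge 6-8 (w=7); MST = {0-8(w=1) 3-4(w=6) 4-8(w=7) 6-8(w=7)}
step 5: add edge 2-6 (w=1); MST = {0-8(w=1) 2-6(w=1) 3-4(w=6) 4-8(w=7) 6-8(w=7)}
step 6: add edge 1-6 (w=10); MST = {0-8(w=1) 1-6(w=10) 2-6(w=1) 3-4(w=6) 4-8(w=7) 6-8(w=7)}
step 7: add edge 1-5 (w=6); MST = {0-8(w=1) 1-5(w=6) 1-6(w=10) 2-6(w=1) 3-4(w=6) 4-8(w=7) 6-8(w=7)}
step 8: add edge 2-7 (w=20); MST = {0-8(w=1) 1-5(w=6) 1-6(w=10) 2-6(w=1) 2-7(w=20) 3-4(w=6) 4-8(w=7) 6-8(w=7)}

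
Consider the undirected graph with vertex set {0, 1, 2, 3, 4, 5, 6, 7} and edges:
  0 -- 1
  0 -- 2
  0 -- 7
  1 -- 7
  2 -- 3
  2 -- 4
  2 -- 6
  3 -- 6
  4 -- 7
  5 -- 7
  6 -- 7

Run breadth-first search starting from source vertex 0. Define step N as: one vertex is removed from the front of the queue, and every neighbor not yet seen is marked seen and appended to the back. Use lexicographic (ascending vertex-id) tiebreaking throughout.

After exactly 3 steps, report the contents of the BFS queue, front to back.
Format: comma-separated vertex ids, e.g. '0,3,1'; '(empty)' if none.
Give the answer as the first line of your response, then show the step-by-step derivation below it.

7,3,4,6

step 1: dequeue 0; queue=[1,2,7]; order=0
step 2: dequeue 1; queue=[2,7]; order=0,1
step 3: dequeue 2; queue=[7,3,4,6]; order=0,1,2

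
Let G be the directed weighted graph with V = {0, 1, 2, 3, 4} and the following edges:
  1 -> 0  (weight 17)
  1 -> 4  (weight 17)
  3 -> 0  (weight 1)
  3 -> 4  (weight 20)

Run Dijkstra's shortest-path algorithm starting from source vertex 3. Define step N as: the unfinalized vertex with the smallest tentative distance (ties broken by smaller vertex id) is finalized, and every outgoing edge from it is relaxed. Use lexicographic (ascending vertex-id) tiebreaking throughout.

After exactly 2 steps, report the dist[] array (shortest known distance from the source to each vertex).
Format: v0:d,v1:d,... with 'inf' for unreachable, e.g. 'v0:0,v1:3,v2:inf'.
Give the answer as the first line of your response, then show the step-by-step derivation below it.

v0:1,v1:inf,v2:inf,v3:0,v4:20

step 1: dist = v0:1,v1:inf,v2:inf,v3:0,v4:20
step 2: dist = v0:1,v1:inf,v2:inf,v3:0,v4:20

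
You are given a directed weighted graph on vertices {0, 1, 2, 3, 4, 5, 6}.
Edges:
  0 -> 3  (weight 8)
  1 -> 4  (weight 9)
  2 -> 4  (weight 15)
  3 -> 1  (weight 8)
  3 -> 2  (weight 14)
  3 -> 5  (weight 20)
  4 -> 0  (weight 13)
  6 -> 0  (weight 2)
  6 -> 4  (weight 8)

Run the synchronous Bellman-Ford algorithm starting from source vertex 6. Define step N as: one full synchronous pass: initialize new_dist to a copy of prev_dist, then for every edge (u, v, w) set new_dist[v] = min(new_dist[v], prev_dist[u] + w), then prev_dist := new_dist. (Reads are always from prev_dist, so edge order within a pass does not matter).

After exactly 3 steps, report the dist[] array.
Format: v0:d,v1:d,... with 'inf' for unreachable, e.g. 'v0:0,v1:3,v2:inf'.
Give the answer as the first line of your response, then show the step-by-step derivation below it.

v0:2,v1:18,v2:24,v3:10,v4:8,v5:30,v6:0

step 1: dist = v0:2,v1:inf,v2:inf,v3:inf,v4:8,v5:inf,v6:0
step 2: dist = v0:2,v1:inf,v2:inf,v3:10,v4:8,v5:inf,v6:0
step 3: dist = v0:2,v1:18,v2:24,v3:10,v4:8,v5:30,v6:0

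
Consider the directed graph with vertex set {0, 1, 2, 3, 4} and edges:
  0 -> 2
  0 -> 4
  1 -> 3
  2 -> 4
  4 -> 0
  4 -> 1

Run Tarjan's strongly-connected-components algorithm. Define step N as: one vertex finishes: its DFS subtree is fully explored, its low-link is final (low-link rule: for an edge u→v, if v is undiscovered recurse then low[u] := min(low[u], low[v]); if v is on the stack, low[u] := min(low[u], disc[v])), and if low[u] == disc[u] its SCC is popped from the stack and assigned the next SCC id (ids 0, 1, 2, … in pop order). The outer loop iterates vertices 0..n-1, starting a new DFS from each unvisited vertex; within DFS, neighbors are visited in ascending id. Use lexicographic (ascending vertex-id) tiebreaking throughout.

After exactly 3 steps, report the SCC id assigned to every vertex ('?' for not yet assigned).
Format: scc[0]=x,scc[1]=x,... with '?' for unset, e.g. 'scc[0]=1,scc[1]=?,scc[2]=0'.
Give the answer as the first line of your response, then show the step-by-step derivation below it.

scc[0]=?,scc[1]=1,scc[2]=?,scc[3]=0,scc[4]=?

step 1: low=(low[0]=0,low[1]=3,low[2]=1,low[3]=4,low[4]=0); scc=(scc[0]=?,scc[1]=?,scc[2]=?,scc[3]=0,scc[4]=?)
step 2: low=(low[0]=0,low[1]=3,low[2]=1,low[3]=4,low[4]=0); scc=(scc[0]=?,scc[1]=1,scc[2]=?,scc[3]=0,scc[4]=?)
step 3: low=(low[0]=0,low[1]=3,low[2]=1,low[3]=4,low[4]=0); scc=(scc[0]=?,scc[1]=1,scc[2]=?,scc[3]=0,scc[4]=?)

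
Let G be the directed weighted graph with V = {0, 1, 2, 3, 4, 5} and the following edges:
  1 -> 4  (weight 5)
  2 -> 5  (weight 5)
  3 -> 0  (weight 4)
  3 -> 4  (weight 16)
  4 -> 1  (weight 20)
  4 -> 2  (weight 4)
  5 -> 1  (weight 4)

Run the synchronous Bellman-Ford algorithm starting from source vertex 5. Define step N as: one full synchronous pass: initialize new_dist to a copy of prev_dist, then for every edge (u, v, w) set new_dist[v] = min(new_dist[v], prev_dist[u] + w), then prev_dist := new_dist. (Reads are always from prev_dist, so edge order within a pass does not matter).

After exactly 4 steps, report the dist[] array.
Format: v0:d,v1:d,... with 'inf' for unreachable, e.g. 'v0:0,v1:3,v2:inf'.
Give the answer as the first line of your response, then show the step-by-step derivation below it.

v0:inf,v1:4,v2:13,v3:inf,v4:9,v5:0

step 1: dist = v0:inf,v1:4,v2:inf,v3:inf,v4:inf,v5:0
step 2: dist = v0:inf,v1:4,v2:inf,v3:inf,v4:9,v5:0
step 3: dist = v0:inf,v1:4,v2:13,v3:inf,v4:9,v5:0
step 4: dist = v0:inf,v1:4,v2:13,v3:inf,v4:9,v5:0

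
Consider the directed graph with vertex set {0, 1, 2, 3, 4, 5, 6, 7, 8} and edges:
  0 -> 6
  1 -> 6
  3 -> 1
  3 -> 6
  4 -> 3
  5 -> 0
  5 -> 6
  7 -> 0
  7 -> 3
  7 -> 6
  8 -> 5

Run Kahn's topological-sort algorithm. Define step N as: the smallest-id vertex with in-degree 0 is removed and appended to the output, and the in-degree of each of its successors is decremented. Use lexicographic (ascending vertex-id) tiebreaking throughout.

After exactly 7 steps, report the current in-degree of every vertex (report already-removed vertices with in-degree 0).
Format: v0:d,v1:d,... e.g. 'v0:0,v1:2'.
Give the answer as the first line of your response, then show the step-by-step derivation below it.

v0:0,v1:0,v2:0,v3:0,v4:0,v5:0,v6:1,v7:0,v8:0

step 1: output 2; order=[2]; indeg=(2,1,0,2,0,1,5,0,0)
step 2: output 4; order=[2,4]; indeg=(2,1,0,1,0,1,5,0,0)
step 3: output 7; order=[2,4,7]; indeg=(1,1,0,0,0,1,4,0,0)
step 4: output 3; order=[2,4,7,3]; indeg=(1,0,0,0,0,1,3,0,0)
step 5: output 1; order=[2,4,7,3,1]; indeg=(1,0,0,0,0,1,2,0,0)
step 6: output 8; order=[2,4,7,3,1,8]; indeg=(1,0,0,0,0,0,2,0,0)
step 7: output 5; order=[2,4,7,3,1,8,5]; indeg=(0,0,0,0,0,0,1,0,0)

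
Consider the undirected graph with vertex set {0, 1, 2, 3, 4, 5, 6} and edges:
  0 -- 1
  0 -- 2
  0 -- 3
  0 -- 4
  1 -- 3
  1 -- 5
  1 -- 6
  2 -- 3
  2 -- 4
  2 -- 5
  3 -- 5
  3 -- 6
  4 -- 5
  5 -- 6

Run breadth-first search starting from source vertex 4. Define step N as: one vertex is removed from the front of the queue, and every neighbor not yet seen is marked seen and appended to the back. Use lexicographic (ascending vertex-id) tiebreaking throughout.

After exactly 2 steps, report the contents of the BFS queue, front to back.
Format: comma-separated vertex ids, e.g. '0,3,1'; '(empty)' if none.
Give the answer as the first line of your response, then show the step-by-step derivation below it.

2,5,1,3

step 1: dequeue 4; queue=[0,2,5]; order=4
step 2: dequeue 0; queue=[2,5,1,3]; order=4,0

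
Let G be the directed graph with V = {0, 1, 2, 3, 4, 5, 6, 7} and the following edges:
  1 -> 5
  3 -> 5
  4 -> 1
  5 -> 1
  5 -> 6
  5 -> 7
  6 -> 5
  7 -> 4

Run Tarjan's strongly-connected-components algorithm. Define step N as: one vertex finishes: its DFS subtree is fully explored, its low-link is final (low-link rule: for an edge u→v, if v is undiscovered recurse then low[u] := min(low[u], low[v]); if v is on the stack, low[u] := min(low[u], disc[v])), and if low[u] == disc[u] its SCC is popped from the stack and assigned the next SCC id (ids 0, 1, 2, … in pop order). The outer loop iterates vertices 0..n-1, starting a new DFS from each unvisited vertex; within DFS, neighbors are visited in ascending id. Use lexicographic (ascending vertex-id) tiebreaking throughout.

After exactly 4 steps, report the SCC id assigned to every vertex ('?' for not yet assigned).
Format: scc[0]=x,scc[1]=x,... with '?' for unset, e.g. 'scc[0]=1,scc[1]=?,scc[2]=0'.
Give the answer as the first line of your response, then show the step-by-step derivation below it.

scc[0]=0,scc[1]=?,scc[2]=?,scc[3]=?,scc[4]=?,scc[5]=?,scc[6]=?,scc[7]=?

step 1: low=(low[0]=0,low[1]=?,low[2]=?,low[3]=?,low[4]=?,low[5]=?,low[6]=?,low[7]=?); scc=(scc[0]=0,scc[1]=?,scc[2]=?,scc[3]=?,scc[4]=?,scc[5]=?,scc[6]=?,scc[7]=?)
step 2: low=(low[0]=0,low[1]=1,low[2]=?,low[3]=?,low[4]=?,low[5]=1,low[6]=2,low[7]=?); scc=(scc[0]=0,scc[1]=?,scc[2]=?,scc[3]=?,scc[4]=?,scc[5]=?,scc[6]=?,scc[7]=?)
step 3: low=(low[0]=0,low[1]=1,low[2]=?,low[3]=?,low[4]=1,low[5]=1,low[6]=2,low[7]=4); scc=(scc[0]=0,scc[1]=?,scc[2]=?,scc[3]=?,scc[4]=?,scc[5]=?,scc[6]=?,scc[7]=?)
step 4: low=(low[0]=0,low[1]=1,low[2]=?,low[3]=?,low[4]=1,low[5]=1,low[6]=2,low[7]=1); scc=(scc[0]=0,scc[1]=?,scc[2]=?,scc[3]=?,scc[4]=?,scc[5]=?,scc[6]=?,scc[7]=?)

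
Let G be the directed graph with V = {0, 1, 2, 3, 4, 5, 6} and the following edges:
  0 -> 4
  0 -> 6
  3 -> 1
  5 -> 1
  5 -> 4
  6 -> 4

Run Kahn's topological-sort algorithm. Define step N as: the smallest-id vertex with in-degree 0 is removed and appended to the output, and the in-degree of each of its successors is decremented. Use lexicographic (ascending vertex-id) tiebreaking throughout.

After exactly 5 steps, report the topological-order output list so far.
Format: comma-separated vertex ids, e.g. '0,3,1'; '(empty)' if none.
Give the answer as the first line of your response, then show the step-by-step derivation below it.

0,2,3,5,1

step 1: output 0; order=[0]; indeg=(0,2,0,0,2,0,0)
step 2: output 2; order=[0,2]; indeg=(0,2,0,0,2,0,0)
step 3: output 3; order=[0,2,3]; indeg=(0,1,0,0,2,0,0)
step 4: output 5; order=[0,2,3,5]; indeg=(0,0,0,0,1,0,0)
step 5: output 1; order=[0,2,3,5,1]; indeg=(0,0,0,0,1,0,0)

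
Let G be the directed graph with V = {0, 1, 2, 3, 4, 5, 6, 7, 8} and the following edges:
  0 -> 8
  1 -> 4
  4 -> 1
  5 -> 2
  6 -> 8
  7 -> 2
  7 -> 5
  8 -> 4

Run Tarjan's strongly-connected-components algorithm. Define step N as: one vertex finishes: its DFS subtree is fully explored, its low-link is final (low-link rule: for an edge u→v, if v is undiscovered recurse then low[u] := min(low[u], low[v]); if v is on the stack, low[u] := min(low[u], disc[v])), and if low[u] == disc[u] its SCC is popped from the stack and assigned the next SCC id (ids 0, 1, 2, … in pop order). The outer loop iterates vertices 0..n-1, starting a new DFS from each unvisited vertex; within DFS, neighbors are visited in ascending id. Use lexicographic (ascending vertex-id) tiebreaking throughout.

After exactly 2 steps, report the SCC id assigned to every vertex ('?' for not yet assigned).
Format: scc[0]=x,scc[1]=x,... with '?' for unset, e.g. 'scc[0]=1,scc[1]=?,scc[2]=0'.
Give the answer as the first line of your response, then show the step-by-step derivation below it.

scc[0]=?,scc[1]=0,scc[2]=?,scc[3]=?,scc[4]=0,scc[5]=?,scc[6]=?,scc[7]=?,scc[8]=?

step 1: low=(low[0]=0,low[1]=2,low[2]=?,low[3]=?,low[4]=2,low[5]=?,low[6]=?,low[7]=?,low[8]=1); scc=(scc[0]=?,scc[1]=?,scc[2]=?,scc[3]=?,scc[4]=?,scc[5]=?,scc[6]=?,scc[7]=?,scc[8]=?)
step 2: low=(low[0]=0,low[1]=2,low[2]=?,low[3]=?,low[4]=2,low[5]=?,low[6]=?,low[7]=?,low[8]=1); scc=(scc[0]=?,scc[1]=0,scc[2]=?,scc[3]=?,scc[4]=0,scc[5]=?,scc[6]=?,scc[7]=?,scc[8]=?)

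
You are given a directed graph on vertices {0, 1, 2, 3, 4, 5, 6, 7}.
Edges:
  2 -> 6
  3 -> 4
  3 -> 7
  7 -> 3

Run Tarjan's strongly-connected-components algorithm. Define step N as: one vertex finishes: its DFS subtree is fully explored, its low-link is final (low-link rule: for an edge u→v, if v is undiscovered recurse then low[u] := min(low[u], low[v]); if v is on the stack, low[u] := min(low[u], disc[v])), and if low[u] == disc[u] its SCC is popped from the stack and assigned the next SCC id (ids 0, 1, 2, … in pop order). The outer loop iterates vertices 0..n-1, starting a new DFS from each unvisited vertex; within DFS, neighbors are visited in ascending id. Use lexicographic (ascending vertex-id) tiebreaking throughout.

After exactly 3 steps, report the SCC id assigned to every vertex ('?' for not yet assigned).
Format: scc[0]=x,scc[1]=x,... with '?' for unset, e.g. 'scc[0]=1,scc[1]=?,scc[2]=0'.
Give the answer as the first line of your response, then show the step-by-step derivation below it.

scc[0]=0,scc[1]=1,scc[2]=?,scc[3]=?,scc[4]=?,scc[5]=?,scc[6]=2,scc[7]=?

step 1: low=(low[0]=0,low[1]=?,low[2]=?,low[3]=?,low[4]=?,low[5]=?,low[6]=?,low[7]=?); scc=(scc[0]=0,scc[1]=?,scc[2]=?,scc[3]=?,scc[4]=?,scc[5]=?,scc[6]=?,scc[7]=?)
step 2: low=(low[0]=0,low[1]=1,low[2]=?,low[3]=?,low[4]=?,low[5]=?,low[6]=?,low[7]=?); scc=(scc[0]=0,scc[1]=1,scc[2]=?,scc[3]=?,scc[4]=?,scc[5]=?,scc[6]=?,scc[7]=?)
step 3: low=(low[0]=0,low[1]=1,low[2]=2,low[3]=?,low[4]=?,low[5]=?,low[6]=3,low[7]=?); scc=(scc[0]=0,scc[1]=1,scc[2]=?,scc[3]=?,scc[4]=?,scc[5]=?,scc[6]=2,scc[7]=?)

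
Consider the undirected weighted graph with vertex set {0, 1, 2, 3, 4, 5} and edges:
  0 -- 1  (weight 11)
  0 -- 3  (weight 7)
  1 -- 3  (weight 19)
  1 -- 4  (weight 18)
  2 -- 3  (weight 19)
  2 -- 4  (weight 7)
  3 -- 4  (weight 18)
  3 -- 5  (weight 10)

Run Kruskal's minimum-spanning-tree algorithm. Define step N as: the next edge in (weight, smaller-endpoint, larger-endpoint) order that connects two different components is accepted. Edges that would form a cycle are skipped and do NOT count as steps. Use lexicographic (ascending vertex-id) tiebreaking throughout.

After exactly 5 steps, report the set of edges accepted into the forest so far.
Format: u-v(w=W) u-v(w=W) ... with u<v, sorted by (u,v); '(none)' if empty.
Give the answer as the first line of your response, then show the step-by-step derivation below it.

0-1(w=11) 0-3(w=7) 1-4(w=18) 2-4(w=7) 3-5(w=10)

step 1: add edge 0-3 (w=7); MST = {0-3(w=7)}
step 2: add edge 2-4 (w=7); MST = {0-3(w=7) 2-4(w=7)}
step 3: add edge 3-5 (w=10); MST = {0-3(w=7) 2-4(w=7) 3-5(w=10)}
step 4: add edge 0-1 (w=11); MST = {0-1(w=11) 0-3(w=7) 2-4(w=7) 3-5(w=10)}
step 5: add edge 1-4 (w=18); MST = {0-1(w=11) 0-3(w=7) 1-4(w=18) 2-4(w=7) 3-5(w=10)}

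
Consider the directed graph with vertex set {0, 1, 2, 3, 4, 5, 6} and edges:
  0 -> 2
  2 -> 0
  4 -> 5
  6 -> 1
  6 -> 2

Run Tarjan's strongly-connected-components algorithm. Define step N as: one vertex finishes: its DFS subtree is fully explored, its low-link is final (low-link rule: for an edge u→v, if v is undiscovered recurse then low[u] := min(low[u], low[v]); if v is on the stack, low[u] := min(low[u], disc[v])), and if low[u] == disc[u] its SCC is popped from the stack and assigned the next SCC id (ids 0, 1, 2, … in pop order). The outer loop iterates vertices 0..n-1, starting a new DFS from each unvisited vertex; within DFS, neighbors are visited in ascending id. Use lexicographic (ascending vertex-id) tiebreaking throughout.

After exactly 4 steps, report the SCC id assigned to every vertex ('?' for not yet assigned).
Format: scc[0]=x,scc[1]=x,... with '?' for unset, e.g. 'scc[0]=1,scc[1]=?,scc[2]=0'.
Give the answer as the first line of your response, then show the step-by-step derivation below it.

scc[0]=0,scc[1]=1,scc[2]=0,scc[3]=2,scc[4]=?,scc[5]=?,scc[6]=?

step 1: low=(low[0]=0,low[1]=?,low[2]=0,low[3]=?,low[4]=?,low[5]=?,low[6]=?); scc=(scc[0]=?,scc[1]=?,scc[2]=?,scc[3]=?,scc[4]=?,scc[5]=?,scc[6]=?)
step 2: low=(low[0]=0,low[1]=?,low[2]=0,low[3]=?,low[4]=?,low[5]=?,low[6]=?); scc=(scc[0]=0,scc[1]=?,scc[2]=0,scc[3]=?,scc[4]=?,scc[5]=?,scc[6]=?)
step 3: low=(low[0]=0,low[1]=2,low[2]=0,low[3]=?,low[4]=?,low[5]=?,low[6]=?); scc=(scc[0]=0,scc[1]=1,scc[2]=0,scc[3]=?,scc[4]=?,scc[5]=?,scc[6]=?)
step 4: low=(low[0]=0,low[1]=2,low[2]=0,low[3]=3,low[4]=?,low[5]=?,low[6]=?); scc=(scc[0]=0,scc[1]=1,scc[2]=0,scc[3]=2,scc[4]=?,scc[5]=?,scc[6]=?)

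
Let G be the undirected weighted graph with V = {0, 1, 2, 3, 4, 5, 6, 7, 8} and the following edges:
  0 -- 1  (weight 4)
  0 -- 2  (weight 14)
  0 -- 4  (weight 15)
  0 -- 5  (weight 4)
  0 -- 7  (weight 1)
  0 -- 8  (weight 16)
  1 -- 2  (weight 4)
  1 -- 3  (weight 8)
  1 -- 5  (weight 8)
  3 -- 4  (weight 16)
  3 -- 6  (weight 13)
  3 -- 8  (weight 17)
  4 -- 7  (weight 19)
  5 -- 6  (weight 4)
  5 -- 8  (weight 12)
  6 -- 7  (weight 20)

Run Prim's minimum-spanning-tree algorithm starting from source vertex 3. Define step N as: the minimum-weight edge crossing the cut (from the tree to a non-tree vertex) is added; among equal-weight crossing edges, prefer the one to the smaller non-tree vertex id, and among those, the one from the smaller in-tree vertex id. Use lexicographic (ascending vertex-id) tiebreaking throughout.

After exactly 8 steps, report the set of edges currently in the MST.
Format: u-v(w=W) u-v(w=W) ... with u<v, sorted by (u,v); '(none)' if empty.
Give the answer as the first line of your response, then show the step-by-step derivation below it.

0-1(w=4) 0-4(w=15) 0-5(w=4) 0-7(w=1) 1-2(w=4) 1-3(w=8) 5-6(w=4) 5-8(w=12)

step 1: add edge 1-3 (w=8); MST = {1-3(w=8)}
step 2: add edge 0-1 (w=4); MST = {0-1(w=4) 1-3(w=8)}
step 3: add edge 0-7 (w=1); MST = {0-1(w=4) 0-7(w=1) 1-3(w=8)}
step 4: add edge 1-2 (w=4); MST = {0-1(w=4) 0-7(w=1) 1-2(w=4) 1-3(w=8)}
step 5: add edge 0-5 (w=4); MST = {0-1(w=4) 0-5(w=4) 0-7(w=1) 1-2(w=4) 1-3(w=8)}
step 6: add edge 5-6 (w=4); MST = {0-1(w=4) 0-5(w=4) 0-7(w=1) 1-2(w=4) 1-3(w=8) 5-6(w=4)}
step 7: add edge 5-8 (w=12); MST = {0-1(w=4) 0-5(w=4) 0-7(w=1) 1-2(w=4) 1-3(w=8) 5-6(w=4) 5-8(w=12)}
step 8: add edge 0-4 (w=15); MST = {0-1(w=4) 0-4(w=15) 0-5(w=4) 0-7(w=1) 1-2(w=4) 1-3(w=8) 5-6(w=4) 5-8(w=12)}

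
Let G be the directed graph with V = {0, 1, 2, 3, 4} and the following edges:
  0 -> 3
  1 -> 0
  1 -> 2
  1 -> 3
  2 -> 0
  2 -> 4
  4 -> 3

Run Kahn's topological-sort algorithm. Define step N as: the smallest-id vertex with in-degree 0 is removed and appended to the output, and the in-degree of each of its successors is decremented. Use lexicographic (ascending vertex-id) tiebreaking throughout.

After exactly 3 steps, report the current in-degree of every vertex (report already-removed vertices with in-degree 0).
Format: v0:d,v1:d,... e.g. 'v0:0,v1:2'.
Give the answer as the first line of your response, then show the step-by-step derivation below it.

v0:0,v1:0,v2:0,v3:1,v4:0

step 1: output 1; order=[1]; indeg=(1,0,0,2,1)
step 2: output 2; order=[1,2]; indeg=(0,0,0,2,0)
step 3: output 0; order=[1,2,0]; indeg=(0,0,0,1,0)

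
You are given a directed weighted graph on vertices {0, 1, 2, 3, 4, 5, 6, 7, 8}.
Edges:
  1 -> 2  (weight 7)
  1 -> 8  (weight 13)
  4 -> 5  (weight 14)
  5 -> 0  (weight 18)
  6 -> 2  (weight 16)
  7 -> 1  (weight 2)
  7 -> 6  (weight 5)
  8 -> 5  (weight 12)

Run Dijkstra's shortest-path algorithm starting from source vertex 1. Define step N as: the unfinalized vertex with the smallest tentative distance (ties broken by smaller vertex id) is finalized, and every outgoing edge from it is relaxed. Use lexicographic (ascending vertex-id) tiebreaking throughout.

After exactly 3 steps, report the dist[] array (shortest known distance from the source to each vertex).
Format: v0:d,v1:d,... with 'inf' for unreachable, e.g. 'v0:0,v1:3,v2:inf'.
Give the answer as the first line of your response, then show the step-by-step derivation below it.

v0:inf,v1:0,v2:7,v3:inf,v4:inf,v5:25,v6:inf,v7:inf,v8:13

step 1: dist = v0:inf,v1:0,v2:7,v3:inf,v4:inf,v5:inf,v6:inf,v7:inf,v8:13
step 2: dist = v0:inf,v1:0,v2:7,v3:inf,v4:inf,v5:inf,v6:inf,v7:inf,v8:13
step 3: dist = v0:inf,v1:0,v2:7,v3:inf,v4:inf,v5:25,v6:inf,v7:inf,v8:13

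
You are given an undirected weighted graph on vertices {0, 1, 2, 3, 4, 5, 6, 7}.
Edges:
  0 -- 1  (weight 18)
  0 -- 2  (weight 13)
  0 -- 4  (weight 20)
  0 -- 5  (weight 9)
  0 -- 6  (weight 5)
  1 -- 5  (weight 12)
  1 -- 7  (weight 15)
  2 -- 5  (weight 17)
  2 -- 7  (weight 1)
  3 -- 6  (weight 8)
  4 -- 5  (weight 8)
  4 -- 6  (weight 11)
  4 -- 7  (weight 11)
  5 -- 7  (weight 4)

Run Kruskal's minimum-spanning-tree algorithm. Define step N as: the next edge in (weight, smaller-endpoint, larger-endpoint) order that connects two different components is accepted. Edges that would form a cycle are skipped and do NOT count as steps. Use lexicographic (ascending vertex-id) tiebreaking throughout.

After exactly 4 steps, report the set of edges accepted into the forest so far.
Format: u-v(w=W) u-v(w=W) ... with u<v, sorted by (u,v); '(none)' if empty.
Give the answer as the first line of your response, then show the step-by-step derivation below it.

0-6(w=5) 2-7(w=1) 3-6(w=8) 5-7(w=4)

step 1: add edge 2-7 (w=1); MST = {2-7(w=1)}
step 2: add edge 5-7 (w=4); MST = {2-7(w=1) 5-7(w=4)}
step 3: add edge 0-6 (w=5); MST = {0-6(w=5) 2-7(w=1) 5-7(w=4)}
step 4: add edge 3-6 (w=8); MST = {0-6(w=5) 2-7(w=1) 3-6(w=8) 5-7(w=4)}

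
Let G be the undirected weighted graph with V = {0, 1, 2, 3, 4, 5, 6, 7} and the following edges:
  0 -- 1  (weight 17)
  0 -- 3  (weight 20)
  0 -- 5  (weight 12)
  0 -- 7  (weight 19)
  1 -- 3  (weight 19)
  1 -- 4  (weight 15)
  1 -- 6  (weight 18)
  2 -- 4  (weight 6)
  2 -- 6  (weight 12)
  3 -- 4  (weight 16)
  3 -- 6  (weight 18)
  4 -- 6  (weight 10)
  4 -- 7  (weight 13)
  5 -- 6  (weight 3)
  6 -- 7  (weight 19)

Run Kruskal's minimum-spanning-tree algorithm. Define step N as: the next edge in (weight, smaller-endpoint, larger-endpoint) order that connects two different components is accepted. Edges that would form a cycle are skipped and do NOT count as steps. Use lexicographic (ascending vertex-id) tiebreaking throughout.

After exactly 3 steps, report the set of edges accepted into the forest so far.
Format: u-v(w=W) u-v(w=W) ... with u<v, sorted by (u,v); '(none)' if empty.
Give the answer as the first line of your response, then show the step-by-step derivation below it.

2-4(w=6) 4-6(w=10) 5-6(w=3)

step 1: add edge 5-6 (w=3); MST = {5-6(w=3)}
step 2: add edge 2-4 (w=6); MST = {2-4(w=6) 5-6(w=3)}
step 3: add edge 4-6 (w=10); MST = {2-4(w=6) 4-6(w=10) 5-6(w=3)}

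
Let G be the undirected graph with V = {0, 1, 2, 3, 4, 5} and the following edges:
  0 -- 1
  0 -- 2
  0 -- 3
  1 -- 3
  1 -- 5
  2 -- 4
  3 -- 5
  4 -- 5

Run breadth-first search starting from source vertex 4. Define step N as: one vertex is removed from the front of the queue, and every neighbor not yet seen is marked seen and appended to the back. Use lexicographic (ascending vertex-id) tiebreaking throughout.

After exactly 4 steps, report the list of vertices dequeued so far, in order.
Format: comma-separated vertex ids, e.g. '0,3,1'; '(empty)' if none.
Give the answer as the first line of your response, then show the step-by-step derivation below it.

4,2,5,0

step 1: dequeue 4; queue=[2,5]; order=4
step 2: dequeue 2; queue=[5,0]; order=4,2
step 3: dequeue 5; queue=[0,1,3]; order=4,2,5
step 4: dequeue 0; queue=[1,3]; order=4,2,5,0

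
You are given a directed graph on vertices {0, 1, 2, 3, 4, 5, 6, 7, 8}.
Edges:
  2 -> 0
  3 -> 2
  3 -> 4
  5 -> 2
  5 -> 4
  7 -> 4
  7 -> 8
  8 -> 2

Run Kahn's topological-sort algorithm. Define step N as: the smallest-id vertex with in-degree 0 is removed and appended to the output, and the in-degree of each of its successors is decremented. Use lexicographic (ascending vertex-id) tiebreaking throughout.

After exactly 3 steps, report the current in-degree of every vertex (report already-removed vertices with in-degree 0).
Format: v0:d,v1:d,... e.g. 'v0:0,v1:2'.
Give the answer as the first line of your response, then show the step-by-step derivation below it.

v0:1,v1:0,v2:1,v3:0,v4:1,v5:0,v6:0,v7:0,v8:1

step 1: output 1; order=[1]; indeg=(1,0,3,0,3,0,0,0,1)
step 2: output 3; order=[1,3]; indeg=(1,0,2,0,2,0,0,0,1)
step 3: output 5; order=[1,3,5]; indeg=(1,0,1,0,1,0,0,0,1)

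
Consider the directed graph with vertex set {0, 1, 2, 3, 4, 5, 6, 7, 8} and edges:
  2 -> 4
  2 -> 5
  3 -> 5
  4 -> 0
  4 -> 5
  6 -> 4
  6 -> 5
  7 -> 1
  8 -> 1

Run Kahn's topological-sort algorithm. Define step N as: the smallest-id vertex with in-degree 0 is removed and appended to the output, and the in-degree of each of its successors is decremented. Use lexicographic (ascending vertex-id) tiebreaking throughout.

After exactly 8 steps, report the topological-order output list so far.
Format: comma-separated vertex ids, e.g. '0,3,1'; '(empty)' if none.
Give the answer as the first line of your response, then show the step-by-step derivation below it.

2,3,6,4,0,5,7,8

step 1: output 2; order=[2]; indeg=(1,2,0,0,1,3,0,0,0)
step 2: output 3; order=[2,3]; indeg=(1,2,0,0,1,2,0,0,0)
step 3: output 6; order=[2,3,6]; indeg=(1,2,0,0,0,1,0,0,0)
step 4: output 4; order=[2,3,6,4]; indeg=(0,2,0,0,0,0,0,0,0)
step 5: output 0; order=[2,3,6,4,0]; indeg=(0,2,0,0,0,0,0,0,0)
step 6: output 5; order=[2,3,6,4,0,5]; indeg=(0,2,0,0,0,0,0,0,0)
step 7: output 7; order=[2,3,6,4,0,5,7]; indeg=(0,1,0,0,0,0,0,0,0)
step 8: output 8; order=[2,3,6,4,0,5,7,8]; indeg=(0,0,0,0,0,0,0,0,0)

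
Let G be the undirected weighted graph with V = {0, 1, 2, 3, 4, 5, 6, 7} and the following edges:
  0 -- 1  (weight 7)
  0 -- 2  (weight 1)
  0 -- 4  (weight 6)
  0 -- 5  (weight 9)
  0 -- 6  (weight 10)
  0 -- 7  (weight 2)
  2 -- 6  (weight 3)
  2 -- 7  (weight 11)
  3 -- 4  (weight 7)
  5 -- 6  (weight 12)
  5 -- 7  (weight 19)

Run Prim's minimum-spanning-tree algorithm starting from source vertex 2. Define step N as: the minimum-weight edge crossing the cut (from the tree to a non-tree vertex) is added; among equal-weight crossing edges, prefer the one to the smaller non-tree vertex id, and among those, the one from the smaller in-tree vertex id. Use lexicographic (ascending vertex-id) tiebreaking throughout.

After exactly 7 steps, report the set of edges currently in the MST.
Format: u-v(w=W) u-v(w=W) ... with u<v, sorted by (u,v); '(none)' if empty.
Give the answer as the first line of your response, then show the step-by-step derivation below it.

0-1(w=7) 0-2(w=1) 0-4(w=6) 0-5(w=9) 0-7(w=2) 2-6(w=3) 3-4(w=7)

step 1: add edge 0-2 (w=1); MST = {0-2(w=1)}
step 2: add edge 0-7 (w=2); MST = {0-2(w=1) 0-7(w=2)}
step 3: add edge 2-6 (w=3); MST = {0-2(w=1) 0-7(w=2) 2-6(w=3)}
step 4: add edge 0-4 (w=6); MST = {0-2(w=1) 0-4(w=6) 0-7(w=2) 2-6(w=3)}
step 5: add edge 0-1 (w=7); MST = {0-1(w=7) 0-2(w=1) 0-4(w=6) 0-7(w=2) 2-6(w=3)}
step 6: add edge 3-4 (w=7); MST = {0-1(w=7) 0-2(w=1) 0-4(w=6) 0-7(w=2) 2-6(w=3) 3-4(w=7)}
step 7: add edge 0-5 (w=9); MST = {0-1(w=7) 0-2(w=1) 0-4(w=6) 0-5(w=9) 0-7(w=2) 2-6(w=3) 3-4(w=7)}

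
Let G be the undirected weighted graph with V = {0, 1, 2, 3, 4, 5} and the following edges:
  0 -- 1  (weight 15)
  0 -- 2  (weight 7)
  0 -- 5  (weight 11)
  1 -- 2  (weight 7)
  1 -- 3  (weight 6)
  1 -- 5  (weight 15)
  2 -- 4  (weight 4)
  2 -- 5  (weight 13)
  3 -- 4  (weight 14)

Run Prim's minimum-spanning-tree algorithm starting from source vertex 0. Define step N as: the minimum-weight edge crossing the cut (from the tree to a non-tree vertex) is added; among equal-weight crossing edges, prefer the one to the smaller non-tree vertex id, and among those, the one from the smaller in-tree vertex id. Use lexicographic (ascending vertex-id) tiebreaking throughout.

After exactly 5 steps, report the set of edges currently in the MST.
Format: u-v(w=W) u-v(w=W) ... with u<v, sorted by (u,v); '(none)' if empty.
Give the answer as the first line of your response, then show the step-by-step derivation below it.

0-2(w=7) 0-5(w=11) 1-2(w=7) 1-3(w=6) 2-4(w=4)

step 1: add edge 0-2 (w=7); MST = {0-2(w=7)}
step 2: add edge 2-4 (w=4); MST = {0-2(w=7) 2-4(w=4)}
step 3: add edge 1-2 (w=7); MST = {0-2(w=7) 1-2(w=7) 2-4(w=4)}
step 4: add edge 1-3 (w=6); MST = {0-2(w=7) 1-2(w=7) 1-3(w=6) 2-4(w=4)}
step 5: add edge 0-5 (w=11); MST = {0-2(w=7) 0-5(w=11) 1-2(w=7) 1-3(w=6) 2-4(w=4)}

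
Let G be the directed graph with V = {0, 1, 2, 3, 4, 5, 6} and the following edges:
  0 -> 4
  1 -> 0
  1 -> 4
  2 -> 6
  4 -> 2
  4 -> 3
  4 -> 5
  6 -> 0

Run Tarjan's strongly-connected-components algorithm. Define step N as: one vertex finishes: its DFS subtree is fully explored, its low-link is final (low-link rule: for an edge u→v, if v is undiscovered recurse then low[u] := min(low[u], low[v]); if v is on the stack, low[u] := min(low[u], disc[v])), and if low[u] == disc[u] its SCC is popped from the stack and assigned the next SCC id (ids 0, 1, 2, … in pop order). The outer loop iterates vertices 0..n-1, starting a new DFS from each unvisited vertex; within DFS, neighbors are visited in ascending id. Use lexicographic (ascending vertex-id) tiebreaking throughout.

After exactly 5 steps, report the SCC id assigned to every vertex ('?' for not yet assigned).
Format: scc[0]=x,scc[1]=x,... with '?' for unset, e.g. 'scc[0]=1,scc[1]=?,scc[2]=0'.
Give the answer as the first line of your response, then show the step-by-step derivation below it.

scc[0]=?,scc[1]=?,scc[2]=?,scc[3]=0,scc[4]=?,scc[5]=1,scc[6]=?

step 1: low=(low[0]=0,low[1]=?,low[2]=2,low[3]=?,low[4]=1,low[5]=?,low[6]=0); scc=(scc[0]=?,scc[1]=?,scc[2]=?,scc[3]=?,scc[4]=?,scc[5]=?,scc[6]=?)
step 2: low=(low[0]=0,low[1]=?,low[2]=0,low[3]=?,low[4]=1,low[5]=?,low[6]=0); scc=(scc[0]=?,scc[1]=?,scc[2]=?,scc[3]=?,scc[4]=?,scc[5]=?,scc[6]=?)
step 3: low=(low[0]=0,low[1]=?,low[2]=0,low[3]=4,low[4]=0,low[5]=?,low[6]=0); scc=(scc[0]=?,scc[1]=?,scc[2]=?,scc[3]=0,scc[4]=?,scc[5]=?,scc[6]=?)
step 4: low=(low[0]=0,low[1]=?,low[2]=0,low[3]=4,low[4]=0,low[5]=5,low[6]=0); scc=(scc[0]=?,scc[1]=?,scc[2]=?,scc[3]=0,scc[4]=?,scc[5]=1,scc[6]=?)
step 5: low=(low[0]=0,low[1]=?,low[2]=0,low[3]=4,low[4]=0,low[5]=5,low[6]=0); scc=(scc[0]=?,scc[1]=?,scc[2]=?,scc[3]=0,scc[4]=?,scc[5]=1,scc[6]=?)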